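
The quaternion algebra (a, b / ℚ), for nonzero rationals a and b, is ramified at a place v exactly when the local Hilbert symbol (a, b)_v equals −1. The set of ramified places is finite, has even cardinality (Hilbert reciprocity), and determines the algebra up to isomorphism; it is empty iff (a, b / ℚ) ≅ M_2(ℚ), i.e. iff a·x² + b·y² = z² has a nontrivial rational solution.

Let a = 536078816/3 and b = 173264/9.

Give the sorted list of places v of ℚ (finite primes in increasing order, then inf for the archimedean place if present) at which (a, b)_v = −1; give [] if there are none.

(a, b) ≡ (42, 221) mod (ℚ^×)²; places V = {2, 3, 7, 13, 17, ∞}.
(a,b)_3: α=-1, u≡2; β=-2, v≡2 (mod 3); (2|3)=-1, (2|3)=-1; sign (−1)^0·-1^-2·-1^-1 = -1.
(a,b)_17: α=2, u≡2; β=1, v≡1 (mod 17); (2|17)=+1, (1|17)=+1; sign (−1)^0·+1^1·+1^2 = +1.
(a,b)_7: α=3, u≡5; β=2, v≡4 (mod 7); (5|7)=-1, (4|7)=+1; sign (−1)^0·-1^2·+1^3 = +1.
(a,b)_13: α=2, u≡4; β=1, v≡9 (mod 13); (4|13)=+1, (9|13)=+1; sign (−1)^0·+1^1·+1^2 = +1.
(a,b)_2: α=5, β=4; u≡5, v≡5 (mod 8); ε(u)ε(v)=0·0, αω(v)=5·1, βω(u)=4·1; sum ≡ 1  ⇒  -1.
(a,b)_∞: sgn(42)=+, sgn(221)=+, so +1.
|Ram(42, 221)| = 2, even; anisotropic at {2, 3}.

[2, 3]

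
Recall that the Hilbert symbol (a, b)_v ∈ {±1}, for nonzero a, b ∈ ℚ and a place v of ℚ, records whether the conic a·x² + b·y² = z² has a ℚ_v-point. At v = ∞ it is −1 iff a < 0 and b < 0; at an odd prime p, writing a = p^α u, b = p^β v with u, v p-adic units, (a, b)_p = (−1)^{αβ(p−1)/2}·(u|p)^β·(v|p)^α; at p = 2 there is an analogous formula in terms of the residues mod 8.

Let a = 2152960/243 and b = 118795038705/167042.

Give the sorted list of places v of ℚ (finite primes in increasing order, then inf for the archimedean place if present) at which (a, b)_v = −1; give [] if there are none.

(a, b) ≡ (30, 290) mod (ℚ^×)²; places V = {2, 3, 5, 7, 17, 29, 47, ∞}.
(a,b)_47: α=0, u≡45; β=2, v≡4 (mod 47); (45|47)=-1, (4|47)=+1; sign (−1)^0·-1^2·+1^0 = +1.
(a,b)_∞: sgn(30)=+, sgn(290)=+, so +1.
(a,b)_7: α=0, u≡1; β=2, v≡5 (mod 7); (1|7)=+1, (5|7)=-1; sign (−1)^0·+1^2·-1^0 = +1.
(a,b)_3: α=-5, u≡1; β=2, v≡2 (mod 3); (1|3)=+1, (2|3)=-1; sign (−1)^0·+1^2·-1^-5 = -1.
(a,b)_5: α=1, u≡4; β=1, v≡3 (mod 5); (4|5)=+1, (3|5)=-1; sign (−1)^0·+1^1·-1^1 = -1.
(a,b)_29: α=2, u≡6; β=3, v≡17 (mod 29); (6|29)=+1, (17|29)=-1; sign (−1)^0·+1^3·-1^2 = +1.
(a,b)_17: α=0, u≡16; β=-4, v≡2 (mod 17); (16|17)=+1, (2|17)=+1; sign (−1)^0·+1^-4·+1^0 = +1.
(a,b)_2: α=9, β=-1; u≡7, v≡1 (mod 8); ε(u)ε(v)=1·0, αω(v)=9·0, βω(u)=-1·0; sum ≡ 0  ⇒  +1.
(30, 290 / ℚ) ramifies at {3, 5}: a division algebra.

[3, 5]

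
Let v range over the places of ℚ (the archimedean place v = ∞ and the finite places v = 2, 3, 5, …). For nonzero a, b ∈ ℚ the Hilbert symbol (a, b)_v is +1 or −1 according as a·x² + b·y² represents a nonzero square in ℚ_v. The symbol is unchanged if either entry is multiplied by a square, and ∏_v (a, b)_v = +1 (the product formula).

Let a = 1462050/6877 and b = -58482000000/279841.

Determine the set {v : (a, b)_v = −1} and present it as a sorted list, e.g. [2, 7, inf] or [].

(a, b) ≡ (26, -2) mod (ℚ^×)²; places V = {2, 3, 5, 13, 19, 23, ∞}.
(a,b)_3: α=4, u≡2; β=4, v≡1 (mod 3); (2|3)=-1, (1|3)=+1; sign (−1)^0·-1^4·+1^4 = +1.
(a,b)_2: α=1, β=7; u≡5, v≡7 (mod 8); ε(u)ε(v)=0·1, αω(v)=1·0, βω(u)=7·1; sum ≡ 1  ⇒  -1.
(a,b)_23: α=-2, u≡6; β=-4, v≡19 (mod 23); (6|23)=+1, (19|23)=-1; sign (−1)^0·+1^-4·-1^-2 = +1.
(a,b)_13: α=-1, u≡2; β=0, v≡6 (mod 13); (2|13)=-1, (6|13)=-1; sign (−1)^0·-1^0·-1^-1 = -1.
(a,b)_5: α=2, u≡1; β=6, v≡2 (mod 5); (1|5)=+1, (2|5)=-1; sign (−1)^0·+1^6·-1^2 = +1.
(a,b)_19: α=2, u≡16; β=2, v≡11 (mod 19); (16|19)=+1, (11|19)=+1; sign (−1)^0·+1^2·+1^2 = +1.
(a,b)_∞: sgn(26)=+, sgn(-2)=−, so +1.
Ram(26, -2) = {2, 13}; no ℚ_2-point on the conic.

[2, 13]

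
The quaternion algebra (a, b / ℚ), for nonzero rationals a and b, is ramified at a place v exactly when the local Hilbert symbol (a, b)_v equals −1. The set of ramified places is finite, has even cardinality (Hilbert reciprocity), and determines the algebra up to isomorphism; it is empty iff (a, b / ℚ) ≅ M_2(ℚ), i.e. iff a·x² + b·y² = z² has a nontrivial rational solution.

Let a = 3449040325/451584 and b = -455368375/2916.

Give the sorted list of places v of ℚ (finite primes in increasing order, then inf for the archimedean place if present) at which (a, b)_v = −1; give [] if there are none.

(a, b) ≡ (493, -150535) mod (ℚ^×)²; places V = {2, 3, 5, 7, 11, 17, 23, 29, ∞}.
(a,b)_2: α=-10, β=-2; u≡5, v≡1 (mod 8); ε(u)ε(v)=0·0, αω(v)=-10·0, βω(u)=-2·1; sum ≡ 0  ⇒  +1.
(a,b)_7: α=-2, u≡6; β=1, v≡5 (mod 7); (6|7)=-1, (5|7)=-1; sign (−1)^0·-1^1·-1^-2 = -1.
(a,b)_29: α=1, u≡21; β=0, v≡24 (mod 29); (21|29)=-1, (24|29)=+1; sign (−1)^0·-1^0·+1^1 = +1.
(a,b)_11: α=0, u≡5; β=3, v≡8 (mod 11); (5|11)=+1, (8|11)=-1; sign (−1)^0·+1^3·-1^0 = +1.
(a,b)_17: α=1, u≡6; β=1, v≡13 (mod 17); (6|17)=-1, (13|17)=+1; sign (−1)^0·-1^1·+1^1 = -1.
(a,b)_5: α=2, u≡2; β=3, v≡3 (mod 5); (2|5)=-1, (3|5)=-1; sign (−1)^0·-1^3·-1^2 = -1.
(a,b)_3: α=-2, u≡1; β=-6, v≡2 (mod 3); (1|3)=+1, (2|3)=-1; sign (−1)^0·+1^-6·-1^-2 = +1.
(a,b)_23: α=4, u≡10; β=1, v≡22 (mod 23); (10|23)=-1, (22|23)=-1; sign (−1)^0·-1^1·-1^4 = -1.
(a,b)_∞: sgn(493)=+, sgn(-150535)=−, so +1.
|Ram(493, -150535)| = 4, even; anisotropic at {5, 7, 17, 23}.

[5, 7, 17, 23]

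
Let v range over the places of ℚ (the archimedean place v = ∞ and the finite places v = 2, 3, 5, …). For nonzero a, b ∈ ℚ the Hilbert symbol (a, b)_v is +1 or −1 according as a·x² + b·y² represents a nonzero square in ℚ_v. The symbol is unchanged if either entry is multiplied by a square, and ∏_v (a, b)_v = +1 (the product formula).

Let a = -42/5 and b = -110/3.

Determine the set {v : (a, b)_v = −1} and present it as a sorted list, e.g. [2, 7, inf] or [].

(a, b) ≡ (-210, -330) mod (ℚ^×)²; places V = {2, 3, 5, 7, 11, ∞}.
(a,b)_7: α=1, u≡3; β=0, v≡3 (mod 7); (3|7)=-1, (3|7)=-1; sign (−1)^0·-1^0·-1^1 = -1.
(a,b)_3: α=1, u≡2; β=-1, v≡1 (mod 3); (2|3)=-1, (1|3)=+1; sign (−1)^1·-1^-1·+1^1 = +1.
(a,b)_2: α=1, β=1; u≡7, v≡3 (mod 8); ε(u)ε(v)=1·1, αω(v)=1·1, βω(u)=1·0; sum ≡ 0  ⇒  +1.
(a,b)_5: α=-1, u≡3; β=1, v≡1 (mod 5); (3|5)=-1, (1|5)=+1; sign (−1)^0·-1^1·+1^-1 = -1.
(a,b)_11: α=0, u≡7; β=1, v≡4 (mod 11); (7|11)=-1, (4|11)=+1; sign (−1)^0·-1^1·+1^0 = -1.
(a,b)_∞: sgn(-210)=−, sgn(-330)=−, so -1.
(-210, -330 / ℚ) ramifies at {5, 7, 11, ∞}: a division algebra.

[5, 7, 11, inf]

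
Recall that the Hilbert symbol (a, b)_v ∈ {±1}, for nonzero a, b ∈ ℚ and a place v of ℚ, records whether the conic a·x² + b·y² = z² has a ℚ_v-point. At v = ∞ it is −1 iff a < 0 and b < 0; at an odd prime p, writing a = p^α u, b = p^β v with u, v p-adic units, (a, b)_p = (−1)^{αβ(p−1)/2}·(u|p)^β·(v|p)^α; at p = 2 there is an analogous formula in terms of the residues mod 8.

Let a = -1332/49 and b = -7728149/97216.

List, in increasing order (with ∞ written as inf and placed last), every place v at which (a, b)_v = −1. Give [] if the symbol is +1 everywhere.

[13, 17, 37, inf]

(a, b) ≡ (-37, -6851) mod (ℚ^×)²; places V = {2, 3, 7, 11, 13, 17, 31, 37, ∞}.
(a,b)_31: α=0, u≡19; β=-1, v≡24 (mod 31); (19|31)=+1, (24|31)=-1; sign (−1)^0·+1^-1·-1^0 = +1.
(a,b)_37: α=1, u≡34; β=0, v≡22 (mod 37); (34|37)=+1, (22|37)=-1; sign (−1)^0·+1^0·-1^1 = -1.
(a,b)_7: α=-2, u≡5; β=-2, v≡4 (mod 7); (5|7)=-1, (4|7)=+1; sign (−1)^0·-1^-2·+1^-2 = +1.
(a,b)_11: α=0, u≡2; β=2, v≡7 (mod 11); (2|11)=-1, (7|11)=-1; sign (−1)^0·-1^2·-1^0 = +1.
(a,b)_3: α=2, u≡2; β=0, v≡1 (mod 3); (2|3)=-1, (1|3)=+1; sign (−1)^0·-1^0·+1^2 = +1.
(a,b)_∞: sgn(-37)=−, sgn(-6851)=−, so -1.
(a,b)_2: α=2, β=-6; u≡3, v≡5 (mod 8); ε(u)ε(v)=1·0, αω(v)=2·1, βω(u)=-6·1; sum ≡ 0  ⇒  +1.
(a,b)_17: α=0, u≡3; β=3, v≡11 (mod 17); (3|17)=-1, (11|17)=-1; sign (−1)^0·-1^3·-1^0 = -1.
(a,b)_13: α=0, u≡2; β=1, v≡2 (mod 13); (2|13)=-1, (2|13)=-1; sign (−1)^0·-1^1·-1^0 = -1.
|Ram(-37, -6851)| = 4, even; anisotropic at {13, 17, 37, ∞}.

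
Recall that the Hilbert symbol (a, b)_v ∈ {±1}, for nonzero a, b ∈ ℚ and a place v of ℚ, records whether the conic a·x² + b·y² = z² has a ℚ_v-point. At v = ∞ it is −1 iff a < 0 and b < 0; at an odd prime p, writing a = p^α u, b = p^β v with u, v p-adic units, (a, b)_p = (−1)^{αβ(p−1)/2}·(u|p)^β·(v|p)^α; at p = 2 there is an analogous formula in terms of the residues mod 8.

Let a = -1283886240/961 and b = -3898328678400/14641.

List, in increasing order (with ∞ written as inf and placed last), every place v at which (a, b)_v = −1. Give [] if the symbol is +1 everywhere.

Mod squares: a ≡ -9690, b ≡ -39. Check v ∈ {∞, 2, 3, 5, 7, 11, 13, 17, 19, 31}.
v=3: a=3^1·(≡1), b=3^1·(≡2) mod 3; (1|3)=+1, (2|3)=-1; (−1)^{1·1·1}·(+1)^1·(-1)^1 = +1.
v=5: a=5^1·(≡2), b=5^2·(≡4) mod 5; (2|5)=-1, (4|5)=+1; (−1)^{1·2·2}·(-1)^2·(+1)^1 = +1.
v=13: a=13^2·(≡7), b=13^3·(≡4) mod 13; (7|13)=-1, (4|13)=+1; (−1)^{2·3·6}·(-1)^3·(+1)^2 = -1.
v=11: a=11^0·(≡3), b=11^-4·(≡9) mod 11; (3|11)=+1, (9|11)=+1; (−1)^{0·-4·5}·(+1)^-4·(+1)^0 = +1.
v=2: v_2(a)=5, v_2(b)=16; units ≡ 3, 1 (mod 8); ε·ε+αω+βω = 1·0+5·0+16·1 ≡ 0  ⇒  (a,b)_2 = +1.
v=∞: -9690 < 0 and -39 < 0  ⇒  (a,b)_∞ = -1.
v=31: a=31^-2·(≡26), b=31^0·(≡21) mod 31; (26|31)=-1, (21|31)=-1; (−1)^{-2·0·15}·(-1)^0·(-1)^-2 = +1.
v=19: a=19^1·(≡18), b=19^2·(≡2) mod 19; (18|19)=-1, (2|19)=-1; (−1)^{1·2·9}·(-1)^2·(-1)^1 = -1.
v=7: a=7^2·(≡5), b=7^0·(≡3) mod 7; (5|7)=-1, (3|7)=-1; (−1)^{2·0·3}·(-1)^0·(-1)^2 = +1.
v=17: a=17^1·(≡2), b=17^0·(≡6) mod 17; (2|17)=+1, (6|17)=-1; (−1)^{1·0·8}·(+1)^0·(-1)^1 = -1.
|Ram(-9690, -39)| = 4, even; anisotropic at {13, 17, 19, ∞}.

[13, 17, 19, inf]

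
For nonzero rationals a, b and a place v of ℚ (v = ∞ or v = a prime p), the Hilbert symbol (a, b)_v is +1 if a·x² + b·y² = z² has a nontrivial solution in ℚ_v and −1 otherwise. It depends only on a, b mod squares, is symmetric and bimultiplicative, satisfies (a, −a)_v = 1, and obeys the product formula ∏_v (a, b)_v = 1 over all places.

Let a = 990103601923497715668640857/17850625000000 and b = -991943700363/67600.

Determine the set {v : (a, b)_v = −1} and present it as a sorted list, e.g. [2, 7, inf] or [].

[7, 11, 19, 37]

Mod squares: a ≡ 162393, b ≡ -8547. Check v ∈ {∞, 2, 3, 5, 7, 11, 13, 19, 37}.
v=7: a=7^1·(≡1), b=7^3·(≡4) mod 7; (1|7)=+1, (4|7)=+1; (−1)^{1·3·3}·(+1)^3·(+1)^1 = -1.
v=19: a=19^5·(≡17), b=19^2·(≡15) mod 19; (17|19)=+1, (15|19)=-1; (−1)^{5·2·9}·(+1)^2·(-1)^5 = -1.
v=13: a=13^-4·(≡10), b=13^-2·(≡6) mod 13; (10|13)=+1, (6|13)=-1; (−1)^{-4·-2·6}·(+1)^-2·(-1)^-4 = +1.
v=3: a=3^25·(≡2), b=3^9·(≡1) mod 3; (2|3)=-1, (1|3)=+1; (−1)^{25·9·1}·(-1)^9·(+1)^25 = +1.
v=5: a=5^-10·(≡3), b=5^-2·(≡3) mod 5; (3|5)=-1, (3|5)=-1; (−1)^{-10·-2·2}·(-1)^-2·(-1)^-10 = +1.
v=11: a=11^3·(≡3), b=11^1·(≡4) mod 11; (3|11)=+1, (4|11)=+1; (−1)^{3·1·5}·(+1)^1·(+1)^3 = -1.
v=37: a=37^3·(≡35), b=37^1·(≡9) mod 37; (35|37)=-1, (9|37)=+1; (−1)^{3·1·18}·(-1)^1·(+1)^3 = -1.
v=2: v_2(a)=-6, v_2(b)=-4; units ≡ 1, 5 (mod 8); ε·ε+αω+βω = 0·0+-6·1+-4·0 ≡ 0  ⇒  (a,b)_2 = +1.
v=∞: 162393 > 0 and -8547 < 0  ⇒  (a,b)_∞ = +1.
|Ram(162393, -8547)| = 4, even; anisotropic at {7, 11, 19, 37}.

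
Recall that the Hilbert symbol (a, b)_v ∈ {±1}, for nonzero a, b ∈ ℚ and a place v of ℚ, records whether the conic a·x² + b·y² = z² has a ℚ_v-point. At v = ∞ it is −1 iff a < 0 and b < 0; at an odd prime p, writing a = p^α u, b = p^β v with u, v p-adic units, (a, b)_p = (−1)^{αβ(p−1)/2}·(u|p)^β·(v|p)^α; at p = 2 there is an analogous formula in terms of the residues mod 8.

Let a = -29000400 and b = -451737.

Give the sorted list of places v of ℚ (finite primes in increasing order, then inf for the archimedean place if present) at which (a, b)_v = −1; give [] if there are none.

[2, 3, 13, inf]

(a, b) ≡ (-429, -33) mod (ℚ^×)²; places V = {2, 3, 5, 11, 13, ∞}.
(a,b)_2: α=4, β=0; u≡3, v≡7 (mod 8); ε(u)ε(v)=1·1, αω(v)=4·0, βω(u)=0·1; sum ≡ 1  ⇒  -1.
(a,b)_3: α=1, u≡1; β=5, v≡1 (mod 3); (1|3)=+1, (1|3)=+1; sign (−1)^1·+1^5·+1^1 = -1.
(a,b)_∞: sgn(-429)=−, sgn(-33)=−, so -1.
(a,b)_13: α=3, u≡8; β=2, v≡5 (mod 13); (8|13)=-1, (5|13)=-1; sign (−1)^0·-1^2·-1^3 = -1.
(a,b)_5: α=2, u≡4; β=0, v≡3 (mod 5); (4|5)=+1, (3|5)=-1; sign (−1)^0·+1^0·-1^2 = +1.
(a,b)_11: α=1, u≡3; β=1, v≡7 (mod 11); (3|11)=+1, (7|11)=-1; sign (−1)^1·+1^1·-1^1 = +1.
|Ram(-429, -33)| = 4, even; anisotropic at {2, 3, 13, ∞}.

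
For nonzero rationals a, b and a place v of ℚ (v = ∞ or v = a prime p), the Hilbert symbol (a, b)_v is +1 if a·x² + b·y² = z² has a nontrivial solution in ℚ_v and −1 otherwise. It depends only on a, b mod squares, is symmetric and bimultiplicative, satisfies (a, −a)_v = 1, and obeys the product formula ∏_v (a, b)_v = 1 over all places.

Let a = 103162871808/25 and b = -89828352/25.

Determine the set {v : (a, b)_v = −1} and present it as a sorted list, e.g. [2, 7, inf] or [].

(a, b) ≡ (1938, -3) mod (ℚ^×)²; places V = {2, 3, 5, 17, 19, ∞}.
(a,b)_2: α=15, β=10; u≡1, v≡5 (mod 8); ε(u)ε(v)=0·0, αω(v)=15·1, βω(u)=10·0; sum ≡ 1  ⇒  -1.
(a,b)_5: α=-2, u≡3; β=-2, v≡3 (mod 5); (3|5)=-1, (3|5)=-1; sign (−1)^0·-1^-2·-1^-2 = +1.
(a,b)_19: α=3, u≡6; β=2, v≡5 (mod 19); (6|19)=+1, (5|19)=+1; sign (−1)^0·+1^2·+1^3 = +1.
(a,b)_17: α=1, u≡5; β=0, v≡7 (mod 17); (5|17)=-1, (7|17)=-1; sign (−1)^0·-1^0·-1^1 = -1.
(a,b)_3: α=3, u≡1; β=5, v≡2 (mod 3); (1|3)=+1, (2|3)=-1; sign (−1)^1·+1^5·-1^3 = +1.
(a,b)_∞: sgn(1938)=+, sgn(-3)=−, so +1.
(1938, -3 / ℚ) ramifies at {2, 17}: a division algebra.

[2, 17]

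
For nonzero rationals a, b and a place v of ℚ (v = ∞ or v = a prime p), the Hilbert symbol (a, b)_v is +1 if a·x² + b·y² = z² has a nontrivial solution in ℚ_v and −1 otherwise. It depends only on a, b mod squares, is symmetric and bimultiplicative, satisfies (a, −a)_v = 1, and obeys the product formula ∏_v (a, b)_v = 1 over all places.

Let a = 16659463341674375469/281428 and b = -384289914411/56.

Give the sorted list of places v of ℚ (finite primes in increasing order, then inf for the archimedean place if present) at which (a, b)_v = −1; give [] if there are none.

[7, 37]

(a, b) ≡ (29393, -4852106) mod (ℚ^×)²; places V = {2, 3, 7, 13, 17, 19, 23, 29, 37, ∞}.
(a,b)_13: α=3, u≡10; β=2, v≡12 (mod 13); (10|13)=+1, (12|13)=+1; sign (−1)^0·+1^2·+1^3 = +1.
(a,b)_37: α=2, u≡35; β=1, v≡10 (mod 37); (35|37)=-1, (10|37)=+1; sign (−1)^0·-1^1·+1^2 = -1.
(a,b)_7: α=-1, u≡3; β=-1, v≡3 (mod 7); (3|7)=-1, (3|7)=-1; sign (−1)^1·-1^-1·-1^-1 = -1.
(a,b)_19: α=-1, u≡15; β=1, v≡7 (mod 19); (15|19)=-1, (7|19)=+1; sign (−1)^1·-1^1·+1^-1 = +1.
(a,b)_∞: sgn(29393)=+, sgn(-4852106)=−, so +1.
(a,b)_23: α=-2, u≡10; β=0, v≡20 (mod 23); (10|23)=-1, (20|23)=-1; sign (−1)^0·-1^0·-1^-2 = +1.
(a,b)_2: α=-2, β=-3; u≡1, v≡3 (mod 8); ε(u)ε(v)=0·1, αω(v)=-2·1, βω(u)=-3·0; sum ≡ 0  ⇒  +1.
(a,b)_3: α=18, u≡2; β=8, v≡1 (mod 3); (2|3)=-1, (1|3)=+1; sign (−1)^0·-1^8·+1^18 = +1.
(a,b)_17: α=1, u≡11; β=1, v≡6 (mod 17); (11|17)=-1, (6|17)=-1; sign (−1)^0·-1^1·-1^1 = +1.
(a,b)_29: α=2, u≡20; β=1, v≡20 (mod 29); (20|29)=+1, (20|29)=+1; sign (−1)^0·+1^1·+1^2 = +1.
(29393, -4852106 / ℚ) ramifies at {7, 37}: a division algebra.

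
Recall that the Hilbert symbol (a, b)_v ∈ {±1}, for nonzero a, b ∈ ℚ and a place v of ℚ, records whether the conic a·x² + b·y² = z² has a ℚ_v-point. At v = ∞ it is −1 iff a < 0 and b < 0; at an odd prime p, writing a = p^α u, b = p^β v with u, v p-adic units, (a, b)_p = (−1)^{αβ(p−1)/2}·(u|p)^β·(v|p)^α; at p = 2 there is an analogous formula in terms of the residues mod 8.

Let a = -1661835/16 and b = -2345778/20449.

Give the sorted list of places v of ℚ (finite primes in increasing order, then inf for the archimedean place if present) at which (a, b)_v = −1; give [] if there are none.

Mod squares: a ≡ -33915, b ≡ -2. Check v ∈ {∞, 2, 3, 5, 7, 11, 13, 17, 19}.
v=∞: -33915 < 0 and -2 < 0  ⇒  (a,b)_∞ = -1.
v=19: a=19^1·(≡9), b=19^4·(≡4) mod 19; (9|19)=+1, (4|19)=+1; (−1)^{1·4·9}·(+1)^4·(+1)^1 = +1.
v=5: a=5^1·(≡3), b=5^0·(≡3) mod 5; (3|5)=-1, (3|5)=-1; (−1)^{1·0·2}·(-1)^0·(-1)^1 = -1.
v=7: a=7^3·(≡3), b=7^0·(≡3) mod 7; (3|7)=-1, (3|7)=-1; (−1)^{3·0·3}·(-1)^0·(-1)^3 = -1.
v=3: a=3^1·(≡2), b=3^2·(≡1) mod 3; (2|3)=-1, (1|3)=+1; (−1)^{1·2·1}·(-1)^2·(+1)^1 = +1.
v=17: a=17^1·(≡5), b=17^0·(≡8) mod 17; (5|17)=-1, (8|17)=+1; (−1)^{1·0·8}·(-1)^0·(+1)^1 = +1.
v=2: v_2(a)=-4, v_2(b)=1; units ≡ 5, 7 (mod 8); ε·ε+αω+βω = 0·1+-4·0+1·1 ≡ 1  ⇒  (a,b)_2 = -1.
v=11: a=11^0·(≡9), b=11^-2·(≡4) mod 11; (9|11)=+1, (4|11)=+1; (−1)^{0·-2·5}·(+1)^-2·(+1)^0 = +1.
v=13: a=13^0·(≡11), b=13^-2·(≡5) mod 13; (11|13)=-1, (5|13)=-1; (−1)^{0·-2·6}·(-1)^-2·(-1)^0 = +1.
(-33915, -2 / ℚ) ramifies at {2, 5, 7, ∞}: a division algebra.

[2, 5, 7, inf]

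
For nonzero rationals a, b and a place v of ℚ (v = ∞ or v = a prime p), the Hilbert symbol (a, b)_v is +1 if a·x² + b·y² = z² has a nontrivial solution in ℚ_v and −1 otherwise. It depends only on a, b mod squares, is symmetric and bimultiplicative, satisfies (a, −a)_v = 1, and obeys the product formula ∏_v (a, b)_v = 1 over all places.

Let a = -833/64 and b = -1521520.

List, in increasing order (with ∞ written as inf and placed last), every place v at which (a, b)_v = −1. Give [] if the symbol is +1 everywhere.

Mod squares: a ≡ -17, b ≡ -95095. Check v ∈ {∞, 2, 5, 7, 11, 13, 17, 19}.
v=2: v_2(a)=-6, v_2(b)=4; units ≡ 7, 1 (mod 8); ε·ε+αω+βω = 1·0+-6·0+4·0 ≡ 0  ⇒  (a,b)_2 = +1.
v=13: a=13^0·(≡1), b=13^1·(≡12) mod 13; (1|13)=+1, (12|13)=+1; (−1)^{0·1·6}·(+1)^1·(+1)^0 = +1.
v=∞: -17 < 0 and -95095 < 0  ⇒  (a,b)_∞ = -1.
v=11: a=11^0·(≡4), b=11^1·(≡5) mod 11; (4|11)=+1, (5|11)=+1; (−1)^{0·1·5}·(+1)^1·(+1)^0 = +1.
v=7: a=7^2·(≡4), b=7^1·(≡4) mod 7; (4|7)=+1, (4|7)=+1; (−1)^{2·1·3}·(+1)^1·(+1)^2 = +1.
v=5: a=5^0·(≡3), b=5^1·(≡1) mod 5; (3|5)=-1, (1|5)=+1; (−1)^{0·1·2}·(-1)^1·(+1)^0 = -1.
v=19: a=19^0·(≡14), b=19^1·(≡5) mod 19; (14|19)=-1, (5|19)=+1; (−1)^{0·1·9}·(-1)^1·(+1)^0 = -1.
v=17: a=17^1·(≡8), b=17^0·(≡14) mod 17; (8|17)=+1, (14|17)=-1; (−1)^{1·0·8}·(+1)^0·(-1)^1 = -1.
|Ram(-17, -95095)| = 4, even; anisotropic at {5, 17, 19, ∞}.

[5, 17, 19, inf]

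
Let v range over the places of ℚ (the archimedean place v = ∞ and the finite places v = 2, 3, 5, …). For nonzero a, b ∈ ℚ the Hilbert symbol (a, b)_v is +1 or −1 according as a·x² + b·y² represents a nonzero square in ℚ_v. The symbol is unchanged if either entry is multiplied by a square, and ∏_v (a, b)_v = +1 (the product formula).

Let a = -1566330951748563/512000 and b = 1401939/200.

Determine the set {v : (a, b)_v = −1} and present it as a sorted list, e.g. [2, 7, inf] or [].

[5, 11]

(a, b) ≡ (-15015, 22) mod (ℚ^×)²; places V = {2, 3, 5, 7, 11, 13, 17, ∞}.
(a,b)_∞: sgn(-15015)=−, sgn(22)=+, so +1.
(a,b)_2: α=-12, β=-3; u≡1, v≡3 (mod 8); ε(u)ε(v)=0·1, αω(v)=-12·1, βω(u)=-3·0; sum ≡ 0  ⇒  +1.
(a,b)_13: α=1, u≡6; β=0, v≡9 (mod 13); (6|13)=-1, (9|13)=+1; sign (−1)^0·-1^0·+1^1 = +1.
(a,b)_5: α=-3, u≡2; β=-2, v≡3 (mod 5); (2|5)=-1, (3|5)=-1; sign (−1)^0·-1^-2·-1^-3 = -1.
(a,b)_3: α=3, u≡2; β=2, v≡1 (mod 3); (2|3)=-1, (1|3)=+1; sign (−1)^0·-1^2·+1^3 = +1.
(a,b)_11: α=1, u≡10; β=1, v≡7 (mod 11); (10|11)=-1, (7|11)=-1; sign (−1)^1·-1^1·-1^1 = -1.
(a,b)_7: α=5, u≡4; β=2, v≡4 (mod 7); (4|7)=+1, (4|7)=+1; sign (−1)^0·+1^2·+1^5 = +1.
(a,b)_17: α=6, u≡15; β=2, v≡7 (mod 17); (15|17)=+1, (7|17)=-1; sign (−1)^0·+1^2·-1^6 = +1.
(-15015, 22 / ℚ) ramifies at {5, 11}: a division algebra.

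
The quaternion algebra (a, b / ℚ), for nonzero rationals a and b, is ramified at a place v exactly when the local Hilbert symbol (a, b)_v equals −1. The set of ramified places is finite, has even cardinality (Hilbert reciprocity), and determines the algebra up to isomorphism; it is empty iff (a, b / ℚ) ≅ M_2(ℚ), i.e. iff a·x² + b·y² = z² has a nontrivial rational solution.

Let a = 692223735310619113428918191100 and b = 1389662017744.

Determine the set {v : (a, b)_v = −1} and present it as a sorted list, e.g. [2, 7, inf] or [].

[11, 13, 31, 37]

Mod squares: a ≡ 101959, b ≡ 8029. Check v ∈ {∞, 2, 3, 5, 7, 11, 13, 23, 31, 37}.
v=7: a=7^2·(≡2), b=7^1·(≡5) mod 7; (2|7)=+1, (5|7)=-1; (−1)^{2·1·3}·(+1)^1·(-1)^2 = +1.
v=13: a=13^5·(≡9), b=13^2·(≡6) mod 13; (9|13)=+1, (6|13)=-1; (−1)^{5·2·6}·(+1)^2·(-1)^5 = -1.
v=2: v_2(a)=2, v_2(b)=4; units ≡ 7, 5 (mod 8); ε·ε+αω+βω = 1·0+2·1+4·0 ≡ 0  ⇒  (a,b)_2 = +1.
v=11: a=11^5·(≡7), b=11^2·(≡2) mod 11; (7|11)=-1, (2|11)=-1; (−1)^{5·2·5}·(-1)^2·(-1)^5 = -1.
v=31: a=31^3·(≡15), b=31^1·(≡3) mod 31; (15|31)=-1, (3|31)=-1; (−1)^{3·1·15}·(-1)^1·(-1)^3 = -1.
v=3: a=3^2·(≡1), b=3^0·(≡1) mod 3; (1|3)=+1, (1|3)=+1; (−1)^{2·0·1}·(+1)^0·(+1)^2 = +1.
v=∞: 101959 > 0 and 8029 > 0  ⇒  (a,b)_∞ = +1.
v=23: a=23^5·(≡11), b=23^2·(≡18) mod 23; (11|23)=-1, (18|23)=+1; (−1)^{5·2·11}·(-1)^2·(+1)^5 = +1.
v=5: a=5^2·(≡4), b=5^0·(≡4) mod 5; (4|5)=+1, (4|5)=+1; (−1)^{2·0·2}·(+1)^0·(+1)^2 = +1.
v=37: a=37^2·(≡8), b=37^1·(≡15) mod 37; (8|37)=-1, (15|37)=-1; (−1)^{2·1·18}·(-1)^1·(-1)^2 = -1.
|Ram(101959, 8029)| = 4, even; anisotropic at {11, 13, 31, 37}.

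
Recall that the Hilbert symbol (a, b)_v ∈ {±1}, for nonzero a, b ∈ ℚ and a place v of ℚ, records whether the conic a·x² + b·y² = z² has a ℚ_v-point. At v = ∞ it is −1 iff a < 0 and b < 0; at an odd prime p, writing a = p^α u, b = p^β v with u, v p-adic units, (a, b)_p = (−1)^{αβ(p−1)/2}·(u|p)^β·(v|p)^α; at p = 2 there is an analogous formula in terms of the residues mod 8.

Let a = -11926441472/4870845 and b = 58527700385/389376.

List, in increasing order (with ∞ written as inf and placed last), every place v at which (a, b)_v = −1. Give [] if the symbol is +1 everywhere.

[11, 31, 37, 43]

Mod squares: a ≡ -15910, b ≡ 28985. Check v ∈ {∞, 2, 3, 5, 7, 11, 13, 17, 29, 31, 37, 43, 47}.
v=37: a=37^1·(≡5), b=37^0·(≡15) mod 37; (5|37)=-1, (15|37)=-1; (−1)^{1·0·18}·(-1)^0·(-1)^1 = -1.
v=47: a=47^-2·(≡22), b=47^0·(≡10) mod 47; (22|47)=-1, (10|47)=-1; (−1)^{-2·0·23}·(-1)^0·(-1)^-2 = +1.
v=43: a=43^1·(≡35), b=43^0·(≡5) mod 43; (35|43)=+1, (5|43)=-1; (−1)^{1·0·21}·(+1)^0·(-1)^1 = -1.
v=5: a=5^-1·(≡2), b=5^1·(≡2) mod 5; (2|5)=-1, (2|5)=-1; (−1)^{-1·1·2}·(-1)^1·(-1)^-1 = +1.
v=17: a=17^0·(≡1), b=17^1·(≡3) mod 17; (1|17)=+1, (3|17)=-1; (−1)^{0·1·8}·(+1)^1·(-1)^0 = +1.
v=3: a=3^-2·(≡2), b=3^-2·(≡2) mod 3; (2|3)=-1, (2|3)=-1; (−1)^{-2·-2·1}·(-1)^-2·(-1)^-2 = +1.
v=2: v_2(a)=9, v_2(b)=-8; units ≡ 5, 1 (mod 8); ε·ε+αω+βω = 0·0+9·0+-8·1 ≡ 0  ⇒  (a,b)_2 = +1.
v=∞: -15910 < 0 and 28985 > 0  ⇒  (a,b)_∞ = +1.
v=13: a=13^0·(≡11), b=13^-2·(≡8) mod 13; (11|13)=-1, (8|13)=-1; (−1)^{0·-2·6}·(-1)^-2·(-1)^0 = +1.
v=11: a=11^4·(≡2), b=11^1·(≡10) mod 11; (2|11)=-1, (10|11)=-1; (−1)^{4·1·5}·(-1)^1·(-1)^4 = -1.
v=7: a=7^-2·(≡4), b=7^4·(≡5) mod 7; (4|7)=+1, (5|7)=-1; (−1)^{-2·4·3}·(+1)^4·(-1)^-2 = +1.
v=31: a=31^0·(≡17), b=31^1·(≡2) mod 31; (17|31)=-1, (2|31)=+1; (−1)^{0·1·15}·(-1)^1·(+1)^0 = -1.
v=29: a=29^0·(≡3), b=29^2·(≡12) mod 29; (3|29)=-1, (12|29)=-1; (−1)^{0·2·14}·(-1)^2·(-1)^0 = +1.
Ram(-15910, 28985) = {11, 31, 37, 43}; no ℚ_11-point on the conic.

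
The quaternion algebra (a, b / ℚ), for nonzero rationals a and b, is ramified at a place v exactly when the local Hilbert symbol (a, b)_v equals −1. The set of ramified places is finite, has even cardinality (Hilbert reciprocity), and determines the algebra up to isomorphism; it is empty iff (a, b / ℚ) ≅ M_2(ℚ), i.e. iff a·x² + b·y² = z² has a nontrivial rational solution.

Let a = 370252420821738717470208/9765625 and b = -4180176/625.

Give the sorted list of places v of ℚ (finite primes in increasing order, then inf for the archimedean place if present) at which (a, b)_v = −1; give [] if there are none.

[3, 7, 11, 17]

(a, b) ≡ (8427342, -29029) mod (ℚ^×)²; places V = {2, 3, 5, 7, 11, 13, 17, 29, 37, ∞}.
(a,b)_7: α=1, u≡1; β=1, v≡1 (mod 7); (1|7)=+1, (1|7)=+1; sign (−1)^1·+1^1·+1^1 = -1.
(a,b)_3: α=11, u≡1; β=2, v≡2 (mod 3); (1|3)=+1, (2|3)=-1; sign (−1)^0·+1^2·-1^11 = -1.
(a,b)_17: α=1, u≡6; β=0, v≡3 (mod 17); (6|17)=-1, (3|17)=-1; sign (−1)^0·-1^0·-1^1 = -1.
(a,b)_13: α=4, u≡3; β=1, v≡3 (mod 13); (3|13)=+1, (3|13)=+1; sign (−1)^0·+1^1·+1^4 = +1.
(a,b)_∞: sgn(8427342)=+, sgn(-29029)=−, so +1.
(a,b)_29: α=3, u≡15; β=1, v≡10 (mod 29); (15|29)=-1, (10|29)=-1; sign (−1)^0·-1^1·-1^3 = +1.
(a,b)_11: α=3, u≡1; β=1, v≡5 (mod 11); (1|11)=+1, (5|11)=+1; sign (−1)^1·+1^1·+1^3 = -1.
(a,b)_2: α=9, β=4; u≡7, v≡3 (mod 8); ε(u)ε(v)=1·1, αω(v)=9·1, βω(u)=4·0; sum ≡ 0  ⇒  +1.
(a,b)_37: α=1, u≡15; β=0, v≡16 (mod 37); (15|37)=-1, (16|37)=+1; sign (−1)^0·-1^0·+1^1 = +1.
(a,b)_5: α=-10, u≡3; β=-4, v≡4 (mod 5); (3|5)=-1, (4|5)=+1; sign (−1)^0·-1^-4·+1^-10 = +1.
Ram(8427342, -29029) = {3, 7, 11, 17}; no ℚ_3-point on the conic.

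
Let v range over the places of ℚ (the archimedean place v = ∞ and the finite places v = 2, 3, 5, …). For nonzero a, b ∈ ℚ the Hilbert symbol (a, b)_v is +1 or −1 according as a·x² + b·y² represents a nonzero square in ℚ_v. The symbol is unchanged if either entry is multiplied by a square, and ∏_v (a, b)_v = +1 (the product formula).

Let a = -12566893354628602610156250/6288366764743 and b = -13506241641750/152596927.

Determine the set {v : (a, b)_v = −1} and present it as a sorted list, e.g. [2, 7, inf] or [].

Mod squares: a ≡ -6006, b ≡ -10010. Check v ∈ {∞, 2, 3, 5, 7, 11, 13, 19, 23, 29, 31}.
v=∞: -6006 < 0 and -10010 < 0  ⇒  (a,b)_∞ = -1.
v=31: a=31^2·(≡1), b=31^2·(≡27) mod 31; (1|31)=+1, (27|31)=-1; (−1)^{2·2·15}·(+1)^2·(-1)^2 = +1.
v=7: a=7^-5·(≡5), b=7^-3·(≡6) mod 7; (5|7)=-1, (6|7)=-1; (−1)^{-5·-3·3}·(-1)^-3·(-1)^-5 = -1.
v=2: v_2(a)=1, v_2(b)=1; units ≡ 5, 3 (mod 8); ε·ε+αω+βω = 0·1+1·1+1·1 ≡ 0  ⇒  (a,b)_2 = +1.
v=23: a=23^-2·(≡10), b=23^-2·(≡3) mod 23; (10|23)=-1, (3|23)=+1; (−1)^{-2·-2·11}·(-1)^-2·(+1)^-2 = +1.
v=5: a=5^8·(≡1), b=5^3·(≡3) mod 5; (1|5)=+1, (3|5)=-1; (−1)^{8·3·2}·(+1)^3·(-1)^8 = +1.
v=11: a=11^7·(≡1), b=11^3·(≡3) mod 11; (1|11)=+1, (3|11)=+1; (−1)^{7·3·5}·(+1)^3·(+1)^7 = -1.
v=29: a=29^-4·(≡15), b=29^-2·(≡25) mod 29; (15|29)=-1, (25|29)=+1; (−1)^{-4·-2·14}·(-1)^-2·(+1)^-4 = +1.
v=13: a=13^3·(≡11), b=13^1·(≡12) mod 13; (11|13)=-1, (12|13)=+1; (−1)^{3·1·6}·(-1)^1·(+1)^3 = -1.
v=19: a=19^4·(≡5), b=19^2·(≡18) mod 19; (5|19)=+1, (18|19)=-1; (−1)^{4·2·9}·(+1)^2·(-1)^4 = +1.
v=3: a=3^1·(≡2), b=3^2·(≡1) mod 3; (2|3)=-1, (1|3)=+1; (−1)^{1·2·1}·(-1)^2·(+1)^1 = +1.
Ram(-6006, -10010) = {7, 11, 13, ∞}; no ℚ_7-point on the conic.

[7, 11, 13, inf]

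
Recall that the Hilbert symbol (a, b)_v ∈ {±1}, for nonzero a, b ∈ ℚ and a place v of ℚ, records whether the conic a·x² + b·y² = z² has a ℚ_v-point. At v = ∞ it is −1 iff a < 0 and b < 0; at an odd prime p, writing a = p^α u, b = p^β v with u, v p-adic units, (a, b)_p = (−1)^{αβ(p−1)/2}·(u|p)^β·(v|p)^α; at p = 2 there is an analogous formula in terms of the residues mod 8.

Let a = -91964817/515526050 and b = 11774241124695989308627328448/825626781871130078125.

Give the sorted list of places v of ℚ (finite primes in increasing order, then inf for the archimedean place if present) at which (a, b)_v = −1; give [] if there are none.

Mod squares: a ≡ -434, b ≡ 1103011. Check v ∈ {∞, 2, 3, 5, 7, 11, 13, 17, 19, 23, 31}.
v=13: a=13^-4·(≡5), b=13^-5·(≡3) mod 13; (5|13)=-1, (3|13)=+1; (−1)^{-4·-5·6}·(-1)^-5·(+1)^-4 = -1.
v=2: v_2(a)=-1, v_2(b)=6; units ≡ 7, 3 (mod 8); ε·ε+αω+βω = 1·1+-1·1+6·0 ≡ 0  ⇒  (a,b)_2 = +1.
v=31: a=31^3·(≡30), b=31^9·(≡11) mod 31; (30|31)=-1, (11|31)=-1; (−1)^{3·9·15}·(-1)^9·(-1)^3 = -1.
v=3: a=3^2·(≡1), b=3^2·(≡1) mod 3; (1|3)=+1, (1|3)=+1; (−1)^{2·2·1}·(+1)^2·(+1)^2 = +1.
v=23: a=23^0·(≡8), b=23^1·(≡6) mod 23; (8|23)=+1, (6|23)=+1; (−1)^{0·1·11}·(+1)^1·(+1)^0 = +1.
v=19: a=19^-2·(≡18), b=19^-6·(≡6) mod 19; (18|19)=-1, (6|19)=+1; (−1)^{-2·-6·9}·(-1)^-6·(+1)^-2 = +1.
v=7: a=7^3·(≡4), b=7^11·(≡5) mod 7; (4|7)=+1, (5|7)=-1; (−1)^{3·11·3}·(+1)^11·(-1)^3 = +1.
v=∞: -434 < 0 and 1103011 > 0  ⇒  (a,b)_∞ = +1.
v=5: a=5^-2·(≡4), b=5^-8·(≡1) mod 5; (4|5)=+1, (1|5)=+1; (−1)^{-2·-8·2}·(+1)^-8·(+1)^-2 = +1.
v=17: a=17^0·(≡9), b=17^1·(≡3) mod 17; (9|17)=+1, (3|17)=-1; (−1)^{0·1·8}·(+1)^1·(-1)^0 = +1.
v=11: a=11^0·(≡2), b=11^-2·(≡7) mod 11; (2|11)=-1, (7|11)=-1; (−1)^{0·-2·5}·(-1)^-2·(-1)^0 = +1.
Ram(-434, 1103011) = {13, 31}; no ℚ_13-point on the conic.

[13, 31]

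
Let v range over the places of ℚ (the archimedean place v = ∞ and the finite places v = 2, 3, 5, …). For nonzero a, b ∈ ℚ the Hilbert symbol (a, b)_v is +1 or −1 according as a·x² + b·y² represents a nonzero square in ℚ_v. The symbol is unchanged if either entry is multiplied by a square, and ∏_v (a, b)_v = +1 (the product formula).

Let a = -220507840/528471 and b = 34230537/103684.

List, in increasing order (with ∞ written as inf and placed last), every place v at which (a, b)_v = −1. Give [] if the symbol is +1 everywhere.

(a, b) ≡ (-159285, 17) mod (ℚ^×)²; places V = {2, 3, 5, 7, 11, 17, 23, 37, 41, 43, ∞}.
(a,b)_7: α=5, u≡2; β=-2, v≡6 (mod 7); (2|7)=+1, (6|7)=-1; sign (−1)^0·+1^-2·-1^5 = -1.
(a,b)_∞: sgn(-159285)=−, sgn(17)=+, so +1.
(a,b)_17: α=0, u≡3; β=1, v≡13 (mod 17); (3|17)=-1, (13|17)=+1; sign (−1)^0·-1^1·+1^0 = -1.
(a,b)_5: α=1, u≡2; β=0, v≡3 (mod 5); (2|5)=-1, (3|5)=-1; sign (−1)^0·-1^0·-1^1 = -1.
(a,b)_23: α=-2, u≡6; β=-2, v≡10 (mod 23); (6|23)=+1, (10|23)=-1; sign (−1)^0·+1^-2·-1^-2 = +1.
(a,b)_43: α=0, u≡30; β=2, v≡6 (mod 43); (30|43)=-1, (6|43)=+1; sign (−1)^0·-1^2·+1^0 = +1.
(a,b)_41: α=1, u≡25; β=0, v≡7 (mod 41); (25|41)=+1, (7|41)=-1; sign (−1)^0·+1^0·-1^1 = -1.
(a,b)_2: α=6, β=-2; u≡3, v≡1 (mod 8); ε(u)ε(v)=1·0, αω(v)=6·0, βω(u)=-2·1; sum ≡ 0  ⇒  +1.
(a,b)_11: α=0, u≡7; β=2, v≡6 (mod 11); (7|11)=-1, (6|11)=-1; sign (−1)^0·-1^2·-1^0 = +1.
(a,b)_37: α=-1, u≡24; β=0, v≡32 (mod 37); (24|37)=-1, (32|37)=-1; sign (−1)^0·-1^0·-1^-1 = -1.
(a,b)_3: α=-3, u≡2; β=2, v≡2 (mod 3); (2|3)=-1, (2|3)=-1; sign (−1)^0·-1^2·-1^-3 = -1.
(-159285, 17 / ℚ) ramifies at {3, 5, 7, 17, 37, 41}: a division algebra.

[3, 5, 7, 17, 37, 41]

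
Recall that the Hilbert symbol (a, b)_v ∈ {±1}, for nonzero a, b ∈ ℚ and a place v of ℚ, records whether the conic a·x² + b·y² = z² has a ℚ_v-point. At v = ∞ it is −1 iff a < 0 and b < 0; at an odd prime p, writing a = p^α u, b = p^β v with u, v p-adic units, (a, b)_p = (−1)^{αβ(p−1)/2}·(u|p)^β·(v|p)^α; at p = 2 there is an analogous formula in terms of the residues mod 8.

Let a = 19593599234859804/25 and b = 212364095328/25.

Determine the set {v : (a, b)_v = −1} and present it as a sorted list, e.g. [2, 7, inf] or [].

[2, 7, 23, 37]

Mod squares: a ≡ 111, b ≡ 12188022. Check v ∈ {∞, 2, 3, 5, 7, 11, 23, 31, 37}.
v=23: a=23^2·(≡22), b=23^1·(≡7) mod 23; (22|23)=-1, (7|23)=-1; (−1)^{2·1·11}·(-1)^1·(-1)^2 = -1.
v=31: a=31^2·(≡8), b=31^1·(≡14) mod 31; (8|31)=+1, (14|31)=+1; (−1)^{2·1·15}·(+1)^1·(+1)^2 = +1.
v=7: a=7^2·(≡6), b=7^1·(≡2) mod 7; (6|7)=-1, (2|7)=+1; (−1)^{2·1·3}·(-1)^1·(+1)^2 = -1.
v=5: a=5^-2·(≡4), b=5^-2·(≡3) mod 5; (4|5)=+1, (3|5)=-1; (−1)^{-2·-2·2}·(+1)^-2·(-1)^-2 = +1.
v=3: a=3^1·(≡1), b=3^3·(≡2) mod 3; (1|3)=+1, (2|3)=-1; (−1)^{1·3·1}·(+1)^3·(-1)^1 = +1.
v=11: a=11^6·(≡1), b=11^3·(≡9) mod 11; (1|11)=+1, (9|11)=+1; (−1)^{6·3·5}·(+1)^3·(+1)^6 = +1.
v=∞: 111 > 0 and 12188022 > 0  ⇒  (a,b)_∞ = +1.
v=37: a=37^1·(≡21), b=37^1·(≡8) mod 37; (21|37)=+1, (8|37)=-1; (−1)^{1·1·18}·(+1)^1·(-1)^1 = -1.
v=2: v_2(a)=2, v_2(b)=5; units ≡ 7, 3 (mod 8); ε·ε+αω+βω = 1·1+2·1+5·0 ≡ 1  ⇒  (a,b)_2 = -1.
Ram(111, 12188022) = {2, 7, 23, 37}; no ℚ_2-point on the conic.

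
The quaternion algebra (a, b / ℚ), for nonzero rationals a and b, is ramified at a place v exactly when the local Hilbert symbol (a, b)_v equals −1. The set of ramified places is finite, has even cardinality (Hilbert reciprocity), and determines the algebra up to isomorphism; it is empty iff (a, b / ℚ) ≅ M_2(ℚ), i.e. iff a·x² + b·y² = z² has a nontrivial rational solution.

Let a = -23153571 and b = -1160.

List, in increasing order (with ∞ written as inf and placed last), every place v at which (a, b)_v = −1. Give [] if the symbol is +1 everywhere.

Mod squares: a ≡ -3059, b ≡ -290. Check v ∈ {∞, 2, 3, 5, 7, 19, 23, 29}.
v=2: v_2(a)=0, v_2(b)=3; units ≡ 5, 7 (mod 8); ε·ε+αω+βω = 0·1+0·0+3·1 ≡ 1  ⇒  (a,b)_2 = -1.
v=7: a=7^1·(≡1), b=7^0·(≡2) mod 7; (1|7)=+1, (2|7)=+1; (−1)^{1·0·3}·(+1)^0·(+1)^1 = +1.
v=23: a=23^1·(≡10), b=23^0·(≡13) mod 23; (10|23)=-1, (13|23)=+1; (−1)^{1·0·11}·(-1)^0·(+1)^1 = +1.
v=5: a=5^0·(≡4), b=5^1·(≡3) mod 5; (4|5)=+1, (3|5)=-1; (−1)^{0·1·2}·(+1)^1·(-1)^0 = +1.
v=3: a=3^2·(≡1), b=3^0·(≡1) mod 3; (1|3)=+1, (1|3)=+1; (−1)^{2·0·1}·(+1)^0·(+1)^2 = +1.
v=29: a=29^2·(≡19), b=29^1·(≡18) mod 29; (19|29)=-1, (18|29)=-1; (−1)^{2·1·14}·(-1)^1·(-1)^2 = -1.
v=∞: -3059 < 0 and -290 < 0  ⇒  (a,b)_∞ = -1.
v=19: a=19^1·(≡13), b=19^0·(≡18) mod 19; (13|19)=-1, (18|19)=-1; (−1)^{1·0·9}·(-1)^0·(-1)^1 = -1.
(-3059, -290 / ℚ) ramifies at {2, 19, 29, ∞}: a division algebra.

[2, 19, 29, inf]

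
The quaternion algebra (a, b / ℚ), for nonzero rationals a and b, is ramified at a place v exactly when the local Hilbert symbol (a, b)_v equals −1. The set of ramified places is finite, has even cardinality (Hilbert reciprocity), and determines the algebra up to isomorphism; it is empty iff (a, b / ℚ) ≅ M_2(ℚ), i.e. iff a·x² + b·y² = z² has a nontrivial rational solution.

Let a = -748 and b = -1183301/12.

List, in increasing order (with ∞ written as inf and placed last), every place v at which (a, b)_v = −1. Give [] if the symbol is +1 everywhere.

[3, 11, 17, 19, 31, inf]

Mod squares: a ≡ -187, b ≡ -72447. Check v ∈ {∞, 2, 3, 7, 11, 17, 19, 31, 41}.
v=17: a=17^1·(≡7), b=17^0·(≡10) mod 17; (7|17)=-1, (10|17)=-1; (−1)^{1·0·8}·(-1)^0·(-1)^1 = -1.
v=∞: -187 < 0 and -72447 < 0  ⇒  (a,b)_∞ = -1.
v=7: a=7^0·(≡1), b=7^2·(≡3) mod 7; (1|7)=+1, (3|7)=-1; (−1)^{0·2·3}·(+1)^2·(-1)^0 = +1.
v=3: a=3^0·(≡2), b=3^-1·(≡1) mod 3; (2|3)=-1, (1|3)=+1; (−1)^{0·-1·1}·(-1)^-1·(+1)^0 = -1.
v=2: v_2(a)=2, v_2(b)=-2; units ≡ 5, 1 (mod 8); ε·ε+αω+βω = 0·0+2·0+-2·1 ≡ 0  ⇒  (a,b)_2 = +1.
v=19: a=19^0·(≡12), b=19^1·(≡5) mod 19; (12|19)=-1, (5|19)=+1; (−1)^{0·1·9}·(-1)^1·(+1)^0 = -1.
v=11: a=11^1·(≡9), b=11^0·(≡2) mod 11; (9|11)=+1, (2|11)=-1; (−1)^{1·0·5}·(+1)^0·(-1)^1 = -1.
v=41: a=41^0·(≡31), b=41^1·(≡31) mod 41; (31|41)=+1, (31|41)=+1; (−1)^{0·1·20}·(+1)^1·(+1)^0 = +1.
v=31: a=31^0·(≡27), b=31^1·(≡25) mod 31; (27|31)=-1, (25|31)=+1; (−1)^{0·1·15}·(-1)^1·(+1)^0 = -1.
Ram(-187, -72447) = {3, 11, 17, 19, 31, ∞}; no ℚ_3-point on the conic.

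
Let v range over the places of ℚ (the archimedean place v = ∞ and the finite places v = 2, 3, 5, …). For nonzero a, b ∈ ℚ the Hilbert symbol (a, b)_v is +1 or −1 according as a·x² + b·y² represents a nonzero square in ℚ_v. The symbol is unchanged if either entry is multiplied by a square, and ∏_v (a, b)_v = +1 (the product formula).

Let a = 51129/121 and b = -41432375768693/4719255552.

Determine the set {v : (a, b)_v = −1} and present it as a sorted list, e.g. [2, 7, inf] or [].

Mod squares: a ≡ 5681, b ≡ -95914. Check v ∈ {∞, 2, 3, 7, 11, 13, 17, 19, 23, 31}.
v=7: a=7^0·(≡4), b=7^3·(≡4) mod 7; (4|7)=+1, (4|7)=+1; (−1)^{0·3·3}·(+1)^3·(+1)^0 = +1.
v=19: a=19^1·(≡18), b=19^2·(≡4) mod 19; (18|19)=-1, (4|19)=+1; (−1)^{1·2·9}·(-1)^2·(+1)^1 = +1.
v=31: a=31^0·(≡7), b=31^1·(≡22) mod 31; (7|31)=+1, (22|31)=-1; (−1)^{0·1·15}·(+1)^1·(-1)^0 = +1.
v=2: v_2(a)=0, v_2(b)=-13; units ≡ 1, 3 (mod 8); ε·ε+αω+βω = 0·1+0·1+-13·0 ≡ 0  ⇒  (a,b)_2 = +1.
v=13: a=13^1·(≡5), b=13^3·(≡5) mod 13; (5|13)=-1, (5|13)=-1; (−1)^{1·3·6}·(-1)^3·(-1)^1 = +1.
v=11: a=11^-2·(≡1), b=11^-2·(≡6) mod 11; (1|11)=+1, (6|11)=-1; (−1)^{-2·-2·5}·(+1)^-2·(-1)^-2 = +1.
v=3: a=3^2·(≡2), b=3^-2·(≡2) mod 3; (2|3)=-1, (2|3)=-1; (−1)^{2·-2·1}·(-1)^-2·(-1)^2 = +1.
v=∞: 5681 > 0 and -95914 < 0  ⇒  (a,b)_∞ = +1.
v=23: a=23^1·(≡14), b=23^-2·(≡10) mod 23; (14|23)=-1, (10|23)=-1; (−1)^{1·-2·11}·(-1)^-2·(-1)^1 = -1.
v=17: a=17^0·(≡5), b=17^3·(≡15) mod 17; (5|17)=-1, (15|17)=+1; (−1)^{0·3·8}·(-1)^3·(+1)^0 = -1.
|Ram(5681, -95914)| = 2, even; anisotropic at {17, 23}.

[17, 23]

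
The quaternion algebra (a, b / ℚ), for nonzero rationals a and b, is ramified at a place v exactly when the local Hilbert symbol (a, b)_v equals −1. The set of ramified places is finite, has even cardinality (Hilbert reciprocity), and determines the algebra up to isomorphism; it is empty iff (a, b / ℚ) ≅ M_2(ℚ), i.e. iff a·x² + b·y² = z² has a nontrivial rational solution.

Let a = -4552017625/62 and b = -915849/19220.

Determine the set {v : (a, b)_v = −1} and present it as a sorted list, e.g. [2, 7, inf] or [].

[2, 5, 19, 31, 53, inf]

(a, b) ≡ (-13423310, -5) mod (ℚ^×)²; places V = {2, 3, 5, 11, 19, 29, 31, 43, 53, ∞}.
(a,b)_3: α=0, u≡1; β=2, v≡1 (mod 3); (1|3)=+1, (1|3)=+1; sign (−1)^0·+1^2·+1^0 = +1.
(a,b)_2: α=-1, β=-2; u≡1, v≡3 (mod 8); ε(u)ε(v)=0·1, αω(v)=-1·1, βω(u)=-2·0; sum ≡ 1  ⇒  -1.
(a,b)_∞: sgn(-13423310)=−, sgn(-5)=−, so -1.
(a,b)_29: α=2, u≡20; β=2, v≡23 (mod 29); (20|29)=+1, (23|29)=+1; sign (−1)^0·+1^2·+1^2 = +1.
(a,b)_5: α=3, u≡2; β=-1, v≡4 (mod 5); (2|5)=-1, (4|5)=+1; sign (−1)^0·-1^-1·+1^3 = -1.
(a,b)_11: α=0, u≡3; β=2, v≡7 (mod 11); (3|11)=+1, (7|11)=-1; sign (−1)^0·+1^2·-1^0 = +1.
(a,b)_19: α=1, u≡11; β=0, v≡18 (mod 19); (11|19)=+1, (18|19)=-1; sign (−1)^0·+1^0·-1^1 = -1.
(a,b)_43: α=1, u≡14; β=0, v≡35 (mod 43); (14|43)=+1, (35|43)=+1; sign (−1)^0·+1^0·+1^1 = +1.
(a,b)_31: α=-1, u≡12; β=-2, v≡24 (mod 31); (12|31)=-1, (24|31)=-1; sign (−1)^0·-1^-2·-1^-1 = -1.
(a,b)_53: α=1, u≡13; β=0, v≡20 (mod 53); (13|53)=+1, (20|53)=-1; sign (−1)^0·+1^0·-1^1 = -1.
Ram(-13423310, -5) = {2, 5, 19, 31, 53, ∞}; no ℚ_2-point on the conic.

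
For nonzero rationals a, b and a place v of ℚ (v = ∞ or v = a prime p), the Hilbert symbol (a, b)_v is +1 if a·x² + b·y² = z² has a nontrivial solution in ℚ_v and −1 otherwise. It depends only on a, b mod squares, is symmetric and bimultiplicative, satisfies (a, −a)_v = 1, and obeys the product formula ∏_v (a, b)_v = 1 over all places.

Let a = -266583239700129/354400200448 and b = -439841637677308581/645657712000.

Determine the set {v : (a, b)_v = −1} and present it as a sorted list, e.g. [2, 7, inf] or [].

Mod squares: a ≡ -7, b ≡ -30030. Check v ∈ {∞, 2, 3, 5, 7, 11, 13, 29, 41, 47}.
v=3: a=3^4·(≡2), b=3^15·(≡1) mod 3; (2|3)=-1, (1|3)=+1; (−1)^{4·15·1}·(-1)^15·(+1)^4 = -1.
v=13: a=13^0·(≡8), b=13^1·(≡9) mod 13; (8|13)=-1, (9|13)=+1; (−1)^{0·1·6}·(-1)^1·(+1)^0 = -1.
v=∞: -7 < 0 and -30030 < 0  ⇒  (a,b)_∞ = -1.
v=7: a=7^-7·(≡3), b=7^-9·(≡4) mod 7; (3|7)=-1, (4|7)=+1; (−1)^{-7·-9·3}·(-1)^-9·(+1)^-7 = +1.
v=11: a=11^6·(≡5), b=11^9·(≡5) mod 11; (5|11)=+1, (5|11)=+1; (−1)^{6·9·5}·(+1)^9·(+1)^6 = +1.
v=5: a=5^0·(≡2), b=5^-3·(≡4) mod 5; (2|5)=-1, (4|5)=+1; (−1)^{0·-3·2}·(-1)^-3·(+1)^0 = -1.
v=47: a=47^2·(≡5), b=47^0·(≡16) mod 47; (5|47)=-1, (16|47)=+1; (−1)^{2·0·23}·(-1)^0·(+1)^2 = +1.
v=2: v_2(a)=-8, v_2(b)=-7; units ≡ 1, 1 (mod 8); ε·ε+αω+βω = 0·0+-8·0+-7·0 ≡ 0  ⇒  (a,b)_2 = +1.
v=41: a=41^-2·(≡17), b=41^0·(≡16) mod 41; (17|41)=-1, (16|41)=+1; (−1)^{-2·0·20}·(-1)^0·(+1)^-2 = +1.
v=29: a=29^2·(≡25), b=29^0·(≡18) mod 29; (25|29)=+1, (18|29)=-1; (−1)^{2·0·14}·(+1)^0·(-1)^2 = +1.
Ram(-7, -30030) = {3, 5, 13, ∞}; no ℚ_3-point on the conic.

[3, 5, 13, inf]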